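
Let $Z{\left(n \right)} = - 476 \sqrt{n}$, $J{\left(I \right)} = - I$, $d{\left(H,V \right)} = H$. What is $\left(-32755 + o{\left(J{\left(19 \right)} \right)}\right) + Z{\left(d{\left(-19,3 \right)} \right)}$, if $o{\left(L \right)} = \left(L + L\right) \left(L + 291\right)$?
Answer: $-43091 - 476 i \sqrt{19} \approx -43091.0 - 2074.8 i$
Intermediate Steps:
$o{\left(L \right)} = 2 L \left(291 + L\right)$
$\left(-32755 + o{\left(J{\left(19 \right)} \right)}\right) + Z{\left(d{\left(-19,3 \right)} \right)} = \left(-32755 + 2 \left(\left(-1\right) 19\right) \left(291 - 19\right)\right) - 476 \sqrt{-19} = \left(-32755 + 2 \left(-19\right) \left(291 - 19\right)\right) - 476 i \sqrt{19} = \left(-32755 + 2 \left(-19\right) 272\right) - 476 i \sqrt{19} = \left(-32755 - 10336\right) - 476 i \sqrt{19} = -43091 - 476 i \sqrt{19}$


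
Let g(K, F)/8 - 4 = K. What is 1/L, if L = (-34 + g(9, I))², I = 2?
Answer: 1/4900 ≈ 0.00020408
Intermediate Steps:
g(K, F) = 32 + 8*K
L = 4900 (L = (-34 + (32 + 8*9))² = (-34 + (32 + 72))² = (-34 + 104)² = 70² = 4900)
1/L = 1/4900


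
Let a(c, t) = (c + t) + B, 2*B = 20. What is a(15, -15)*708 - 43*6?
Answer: 6822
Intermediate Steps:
B = 10 (B = (1/2)*20 = 10)
a(c, t) = 10 + c + t (a(c, t) = (c + t) + 10 = 10 + c + t)
a(15, -15)*708 - 43*6 = (10 + 15 - 15)*708 - 43*6 = 10*708 - 258 = 7080 - 258 = 6822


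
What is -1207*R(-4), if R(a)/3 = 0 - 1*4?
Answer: 14484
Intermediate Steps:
R(a) = -12 (R(a) = 3*(0 - 1*4) = 3*(0 - 4) = 3*(-4) = -12)
-1207*R(-4) = -1207*(-12) = 14484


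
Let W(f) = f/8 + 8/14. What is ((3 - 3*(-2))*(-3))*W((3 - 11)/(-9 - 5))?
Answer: -243/14 ≈ -17.357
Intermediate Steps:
W(f) = 4/7 + f/8 (W(f) = f*(⅛) + 8*(1/14) = f/8 + 4/7 = 4/7 + f/8)
((3 - 3*(-2))*(-3))*W((3 - 11)/(-9 - 5)) = ((3 - 3*(-2))*(-3))*(4/7 + ((3 - 11)/(-9 - 5))/8) = ((3 + 6)*(-3))*(4/7 + (-8/(-14))/8) = (9*(-3))*(4/7 + (-8*(-1/14))/8) = -27*(4/7 + (⅛)*(4/7)) = -27*(4/7 + 1/14) = -27*9/14 = -243/14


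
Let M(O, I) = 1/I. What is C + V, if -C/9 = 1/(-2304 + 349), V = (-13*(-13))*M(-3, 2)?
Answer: 330413/3910 ≈ 84.505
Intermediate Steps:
V = 169/2 (V = -13*(-13)/2 = 169*(1/2) = 169/2 ≈ 84.500)
C = 9/1955 (C = -9/(-2304 + 349) = -9/(-1955) = -9*(-1/1955) = 9/1955 ≈ 0.0046036)
C + V = 9/1955 + 169/2 = 330413/3910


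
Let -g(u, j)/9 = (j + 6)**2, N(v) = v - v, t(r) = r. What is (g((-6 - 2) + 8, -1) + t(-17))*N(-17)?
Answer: 0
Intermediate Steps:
N(v) = 0
g(u, j) = -9*(6 + j)**2 (g(u, j) = -9*(j + 6)**2 = -9*(6 + j)**2)
(g((-6 - 2) + 8, -1) + t(-17))*N(-17) = (-9*(6 - 1)**2 - 17)*0 = (-9*5**2 - 17)*0 = (-9*25 - 17)*0 = (-225 - 17)*0 = -242*0 = 0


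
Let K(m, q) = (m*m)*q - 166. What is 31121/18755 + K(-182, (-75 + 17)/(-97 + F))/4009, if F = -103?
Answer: 79423826/19786525 ≈ 4.0140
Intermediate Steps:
K(m, q) = -166 + q*m² (K(m, q) = m²*q - 166 = q*m² - 166 = -166 + q*m²)
31121/18755 + K(-182, (-75 + 17)/(-97 + F))/4009 = 31121/18755 + (-166 + ((-75 + 17)/(-97 - 103))*(-182)²)/4009 = 31121*(1/18755) + (-166 - 58/(-200)*33124)*(1/4009) = 31121/18755 + (-166 - 58*(-1/200)*33124)*(1/4009) = 31121/18755 + (-166 + (29/100)*33124)*(1/4009) = 31121/18755 + (-166 + 240149/25)*(1/4009) = 31121/18755 + (235999/25)*(1/4009) = 31121/18755 + 12421/5275 = 79423826/19786525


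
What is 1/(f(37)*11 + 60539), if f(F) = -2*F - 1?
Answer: 1/59714 ≈ 1.6746e-5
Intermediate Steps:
f(F) = -1 - 2*F
1/(f(37)*11 + 60539) = 1/((-1 - 2*37)*11 + 60539) = 1/((-1 - 74)*11 + 60539) = 1/(-75*11 + 60539) = 1/(-825 + 60539) = 1/59714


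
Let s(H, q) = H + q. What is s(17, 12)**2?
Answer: 841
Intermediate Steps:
s(17, 12)**2 = (17 + 12)**2 = 29**2 = 841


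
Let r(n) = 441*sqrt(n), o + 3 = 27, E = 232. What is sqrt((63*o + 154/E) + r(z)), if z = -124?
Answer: 7*sqrt(103849 + 60552*I*sqrt(31))/58 ≈ 57.668 + 42.578*I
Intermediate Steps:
o = 24 (o = -3 + 27 = 24)
sqrt((63*o + 154/E) + r(z)) = sqrt((63*24 + 154/232) + 441*sqrt(-124)) = sqrt((1512 + 154*(1/232)) + 441*(2*I*sqrt(31))) = sqrt((1512 + 77/116) + 882*I*sqrt(31)) = sqrt(175469/116 + 882*I*sqrt(31))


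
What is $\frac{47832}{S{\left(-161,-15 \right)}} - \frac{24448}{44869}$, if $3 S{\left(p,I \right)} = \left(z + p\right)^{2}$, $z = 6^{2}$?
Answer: $\frac{6056522024}{701078125} \approx 8.6389$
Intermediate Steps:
$z = 36$
$S{\left(p,I \right)} = \frac{\left(36 + p\right)^{2}}{3}$
$\frac{47832}{S{\left(-161,-15 \right)}} - \frac{24448}{44869} = \frac{47832}{\frac{1}{3} \left(36 - 161\right)^{2}} - \frac{24448}{44869} = \frac{47832}{\frac{1}{3} \left(-125\right)^{2}} - \frac{24448}{44869} = \frac{47832}{\frac{1}{3} \cdot 15625} - \frac{24448}{44869} = \frac{47832}{\frac{15625}{3}} - \frac{24448}{44869} = 47832 \cdot \frac{3}{15625} - \frac{24448}{44869} = \frac{143496}{15625} - \frac{24448}{44869} = \frac{6056522024}{701078125}$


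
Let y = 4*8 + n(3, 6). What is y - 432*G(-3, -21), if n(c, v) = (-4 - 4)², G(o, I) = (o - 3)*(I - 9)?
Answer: -77664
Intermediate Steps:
G(o, I) = (-9 + I)*(-3 + o) (G(o, I) = (-3 + o)*(-9 + I) = (-9 + I)*(-3 + o))
n(c, v) = 64 (n(c, v) = (-8)² = 64)
y = 96 (y = 4*8 + 64 = 32 + 64 = 96)
y - 432*G(-3, -21) = 96 - 432*(27 - 9*(-3) - 3*(-21) - 21*(-3)) = 96 - 432*(27 + 27 + 63 + 63) = 96 - 432*180 = 96 - 77760 = -77664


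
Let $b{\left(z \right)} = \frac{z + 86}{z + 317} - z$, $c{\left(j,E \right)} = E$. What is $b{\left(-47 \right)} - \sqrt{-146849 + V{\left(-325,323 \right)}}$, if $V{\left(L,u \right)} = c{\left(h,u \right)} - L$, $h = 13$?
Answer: $\frac{4243}{90} - i \sqrt{146201} \approx 47.144 - 382.36 i$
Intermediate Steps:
$b{\left(z \right)} = - z + \frac{86 + z}{317 + z}$ ($b{\left(z \right)} = \frac{86 + z}{317 + z} - z = - z + \frac{86 + z}{317 + z}$)
$V{\left(L,u \right)} = u - L$
$b{\left(-47 \right)} - \sqrt{-146849 + V{\left(-325,323 \right)}} = \frac{86 - \left(-47\right)^{2} - -14852}{317 - 47} - \sqrt{-146849 + \left(323 - -325\right)} = \frac{86 - 2209 + 14852}{270} - \sqrt{-146849 + \left(323 + 325\right)} = \frac{86 - 2209 + 14852}{270} - \sqrt{-146849 + 648} = \frac{1}{270} \cdot 12729 - \sqrt{-146201} = \frac{4243}{90} - i \sqrt{146201}$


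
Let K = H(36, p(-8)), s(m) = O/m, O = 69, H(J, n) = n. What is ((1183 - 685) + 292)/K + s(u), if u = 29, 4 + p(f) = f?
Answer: -11041/174 ≈ -63.454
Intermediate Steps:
p(f) = -4 + f
s(m) = 69/m
K = -12 (K = -4 - 8 = -12)
((1183 - 685) + 292)/K + s(u) = ((1183 - 685) + 292)/(-12) + 69/29 = (498 + 292)*(-1/12) + 69*(1/29) = 790*(-1/12) + 69/29 = -395/6 + 69/29 = -11041/174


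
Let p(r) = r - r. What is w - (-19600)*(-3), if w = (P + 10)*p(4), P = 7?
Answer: -58800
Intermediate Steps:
p(r) = 0
w = 0 (w = (7 + 10)*0 = 17*0 = 0)
w - (-19600)*(-3) = 0 - (-19600)*(-3) = 0 - 490*120 = 0 - 58800 = -58800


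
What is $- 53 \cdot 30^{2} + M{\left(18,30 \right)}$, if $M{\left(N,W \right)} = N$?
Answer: $-47682$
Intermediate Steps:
$- 53 \cdot 30^{2} + M{\left(18,30 \right)} = - 53 \cdot 30^{2} + 18 = \left(-53\right) 900 + 18 = -47700 + 18 = -47682$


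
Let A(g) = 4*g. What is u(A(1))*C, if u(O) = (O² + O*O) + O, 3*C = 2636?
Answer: 31632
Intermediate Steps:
C = 2636/3 (C = (⅓)*2636 = 2636/3 ≈ 878.67)
u(O) = O + 2*O² (u(O) = (O² + O²) + O = 2*O² + O = O + 2*O²)
u(A(1))*C = ((4*1)*(1 + 2*(4*1)))*(2636/3) = (4*(1 + 2*4))*(2636/3) = (4*(1 + 8))*(2636/3) = (4*9)*(2636/3) = 36*(2636/3) = 31632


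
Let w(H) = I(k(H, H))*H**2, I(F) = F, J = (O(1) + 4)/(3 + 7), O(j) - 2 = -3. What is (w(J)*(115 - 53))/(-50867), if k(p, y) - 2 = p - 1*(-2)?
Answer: -11997/25433500 ≈ -0.00047170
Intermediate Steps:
k(p, y) = 4 + p (k(p, y) = 2 + (p - 1*(-2)) = 2 + (p + 2) = 2 + (2 + p) = 4 + p)
O(j) = -1 (O(j) = 2 - 3 = -1)
J = 3/10 (J = (-1 + 4)/(3 + 7) = 3/10 ≈ 0.30000)
w(H) = H**2*(4 + H) (w(H) = (4 + H)*H**2 = H**2*(4 + H))
(w(J)*(115 - 53))/(-50867) = (((3/10)**2*(4 + 3/10))*(115 - 53))/(-50867) = (((9/100)*(43/10))*62)*(-1/50867) = ((387/1000)*62)*(-1/50867) = (11997/500)*(-1/50867) = -11997/25433500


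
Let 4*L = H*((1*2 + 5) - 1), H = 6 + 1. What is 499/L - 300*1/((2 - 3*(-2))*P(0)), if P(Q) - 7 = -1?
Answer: 3467/84 ≈ 41.274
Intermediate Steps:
P(Q) = 6 (P(Q) = 7 - 1 = 6)
H = 7
L = 21/2 (L = (7*((1*2 + 5) - 1))/4 = (7*((2 + 5) - 1))/4 = (7*(7 - 1))/4 = (7*6)/4 = (1/4)*42 = 21/2 ≈ 10.500)
499/L - 300*1/((2 - 3*(-2))*P(0)) = 499/(21/2) - 300*1/(6*(2 - 3*(-2))) = 499*(2/21) - 300*1/(6*(2 + 6)) = 998/21 - 300/(6*8) = 998/21 - 300/48 = 998/21 - 300*1/48 = 998/21 - 25/4 = 3467/84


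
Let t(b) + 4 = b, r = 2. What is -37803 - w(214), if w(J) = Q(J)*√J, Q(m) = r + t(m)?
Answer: -37803 - 212*√214 ≈ -40904.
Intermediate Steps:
t(b) = -4 + b
Q(m) = -2 + m (Q(m) = 2 + (-4 + m) = -2 + m)
w(J) = √J*(-2 + J) (w(J) = (-2 + J)*√J = √J*(-2 + J))
-37803 - w(214) = -37803 - √214*(-2 + 214) = -37803 - √214*212 = -37803 - 212*√214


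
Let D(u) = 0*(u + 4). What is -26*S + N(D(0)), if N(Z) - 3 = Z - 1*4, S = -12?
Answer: 311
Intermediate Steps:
D(u) = 0 (D(u) = 0*(4 + u) = 0)
N(Z) = -1 + Z (N(Z) = 3 + (Z - 1*4) = 3 + (Z - 4) = 3 + (-4 + Z) = -1 + Z)
-26*S + N(D(0)) = -26*(-12) + (-1 + 0) = 312 - 1 = 311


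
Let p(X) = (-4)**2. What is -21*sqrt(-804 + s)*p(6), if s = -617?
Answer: -2352*I*sqrt(29) ≈ -12666.0*I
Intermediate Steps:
p(X) = 16
-21*sqrt(-804 + s)*p(6) = -21*sqrt(-804 - 617)*16 = -21*sqrt(-1421)*16 = -21*7*I*sqrt(29)*16 = -2352*I*sqrt(29)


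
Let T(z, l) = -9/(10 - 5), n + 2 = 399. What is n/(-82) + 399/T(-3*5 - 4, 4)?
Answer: -55721/246 ≈ -226.51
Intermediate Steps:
n = 397 (n = -2 + 399 = 397)
T(z, l) = -9/5
n/(-82) + 399/T(-3*5 - 4, 4) = 397/(-82) + 399/(-9/5) = 397*(-1/82) + 399*(-5/9) = -397/82 - 665/3 = -55721/246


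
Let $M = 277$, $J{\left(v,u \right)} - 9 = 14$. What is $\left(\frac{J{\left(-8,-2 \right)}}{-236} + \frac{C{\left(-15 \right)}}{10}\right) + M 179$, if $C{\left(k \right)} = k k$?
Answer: $\frac{11706875}{236} \approx 49605.0$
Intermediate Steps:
$J{\left(v,u \right)} = 23$ ($J{\left(v,u \right)} = 9 + 14 = 23$)
$C{\left(k \right)} = k^{2}$
$\left(\frac{J{\left(-8,-2 \right)}}{-236} + \frac{C{\left(-15 \right)}}{10}\right) + M 179 = \left(\frac{23}{-236} + \frac{\left(-15\right)^{2}}{10}\right) + 277 \cdot 179 = \left(23 \left(- \frac{1}{236}\right) + 225 \cdot \frac{1}{10}\right) + 49583 = \left(- \frac{23}{236} + \frac{45}{2}\right) + 49583 = \frac{5287}{236} + 49583 = \frac{11706875}{236}$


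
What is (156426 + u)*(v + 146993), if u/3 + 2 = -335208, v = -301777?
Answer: 131443191936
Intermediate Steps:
u = -1005630 (u = -6 + 3*(-335208) = -6 - 1005624 = -1005630)
(156426 + u)*(v + 146993) = (156426 - 1005630)*(-301777 + 146993) = -849204*(-154784) = 131443191936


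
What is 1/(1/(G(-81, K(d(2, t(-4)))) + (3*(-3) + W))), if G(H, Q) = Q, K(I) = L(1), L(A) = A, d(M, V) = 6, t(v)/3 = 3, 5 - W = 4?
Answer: -7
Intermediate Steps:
W = 1 (W = 5 - 1*4 = 5 - 4 = 1)
t(v) = 9 (t(v) = 3*3 = 9)
K(I) = 1
1/(1/(G(-81, K(d(2, t(-4)))) + (3*(-3) + W))) = 1/(1/(1 + (3*(-3) + 1))) = 1/(1/(1 + (-9 + 1))) = 1/(1/(1 - 8)) = 1/(1/(-7)) = 1/(-⅐) = -7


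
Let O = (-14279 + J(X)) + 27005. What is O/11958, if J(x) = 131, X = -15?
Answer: 12857/11958 ≈ 1.0752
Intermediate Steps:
O = 12857 (O = (-14279 + 131) + 27005 = -14148 + 27005 = 12857)
O/11958 = 12857/11958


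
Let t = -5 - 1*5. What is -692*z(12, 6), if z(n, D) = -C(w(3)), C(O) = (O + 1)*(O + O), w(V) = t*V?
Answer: 1204080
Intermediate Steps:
t = -10 (t = -5 - 5 = -10)
w(V) = -10*V
C(O) = 2*O*(1 + O) (C(O) = (1 + O)*(2*O) = 2*O*(1 + O))
z(n, D) = -1740 (z(n, D) = -2*(-10*3)*(1 - 10*3) = -2*(-30)*(1 - 30) = -2*(-30)*(-29) = -1*1740 = -1740)
-692*z(12, 6) = -692*(-1740) = 1204080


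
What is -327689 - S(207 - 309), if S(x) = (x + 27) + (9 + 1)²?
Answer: -327714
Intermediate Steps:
S(x) = 127 + x (S(x) = (27 + x) + 10² = (27 + x) + 100 = 127 + x)
-327689 - S(207 - 309) = -327689 - (127 + (207 - 309)) = -327689 - (127 - 102) = -327689 - 1*25 = -327689 - 25 = -327714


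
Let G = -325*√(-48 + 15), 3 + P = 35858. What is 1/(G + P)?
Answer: 7171/257813330 + 13*I*√33/51562666 ≈ 2.7815e-5 + 1.4483e-6*I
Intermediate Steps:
P = 35855 (P = -3 + 35858 = 35855)
G = -325*I*√33 ≈ -1867.0*I
1/(G + P) = 1/(-325*I*√33 + 35855) = 1/(35855 - 325*I*√33)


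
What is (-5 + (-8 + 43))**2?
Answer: 900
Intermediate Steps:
(-5 + (-8 + 43))**2 = (-5 + 35)**2 = 30**2 = 900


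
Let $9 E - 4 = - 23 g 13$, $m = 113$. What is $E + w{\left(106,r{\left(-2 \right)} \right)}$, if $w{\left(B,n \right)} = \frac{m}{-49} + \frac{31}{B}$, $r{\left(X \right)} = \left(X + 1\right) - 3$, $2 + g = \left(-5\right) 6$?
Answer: $\frac{49622837}{46746} \approx 1061.5$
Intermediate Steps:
$g = -32$ ($g = -2 - 30 = -32$)
$r{\left(X \right)} = -2 + X$ ($r{\left(X \right)} = \left(1 + X\right) - 3 = -2 + X$)
$w{\left(B,n \right)} = - \frac{113}{49} + \frac{31}{B}$ ($w{\left(B,n \right)} = \frac{113}{-49} + \frac{31}{B} = 113 \left(- \frac{1}{49}\right) + \frac{31}{B} = - \frac{113}{49} + \frac{31}{B}$)
$E = \frac{9572}{9}$ ($E = \frac{4}{9} + \frac{\left(-23\right) \left(-32\right) 13}{9} = \frac{4}{9} + \frac{736 \cdot 13}{9} = \frac{4}{9} + \frac{1}{9} \cdot 9568 = \frac{4}{9} + \frac{9568}{9} = \frac{9572}{9} \approx 1063.6$)
$E + w{\left(106,r{\left(-2 \right)} \right)} = \frac{9572}{9} - \left(\frac{113}{49} - \frac{31}{106}\right) = \frac{9572}{9} + \left(- \frac{113}{49} + 31 \cdot \frac{1}{106}\right) = \frac{9572}{9} + \left(- \frac{113}{49} + \frac{31}{106}\right) = \frac{9572}{9} - \frac{10459}{5194} = \frac{49622837}{46746}$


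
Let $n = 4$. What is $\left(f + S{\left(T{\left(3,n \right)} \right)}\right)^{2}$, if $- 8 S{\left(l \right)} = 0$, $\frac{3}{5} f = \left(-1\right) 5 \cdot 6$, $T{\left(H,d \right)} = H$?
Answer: $2500$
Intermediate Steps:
$f = -50$ ($f = \frac{5 \left(-1\right) 5 \cdot 6}{3} = \frac{5 \left(\left(-5\right) 6\right)}{3} = \frac{5}{3} \left(-30\right) = -50$)
$S{\left(l \right)} = 0$ ($S{\left(l \right)} = \left(- \frac{1}{8}\right) 0 = 0$)
$\left(f + S{\left(T{\left(3,n \right)} \right)}\right)^{2} = \left(-50 + 0\right)^{2} = \left(-50\right)^{2} = 2500$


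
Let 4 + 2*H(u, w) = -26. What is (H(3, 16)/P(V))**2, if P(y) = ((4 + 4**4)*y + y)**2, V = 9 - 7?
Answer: 25/8249725584 ≈ 3.0304e-9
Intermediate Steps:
H(u, w) = -15 (H(u, w) = -2 + (1/2)*(-26) = -2 - 13 = -15)
V = 2
P(y) = 68121*y**2 (P(y) = ((4 + 256)*y + y)**2 = (260*y + y)**2 = (261*y)**2 = 68121*y**2)
(H(3, 16)/P(V))**2 = (-15/(68121*2**2))**2 = (-15/(68121*4))**2 = (-15/272484)**2 = (-15*1/272484)**2 = (-5/90828)**2 = 25/8249725584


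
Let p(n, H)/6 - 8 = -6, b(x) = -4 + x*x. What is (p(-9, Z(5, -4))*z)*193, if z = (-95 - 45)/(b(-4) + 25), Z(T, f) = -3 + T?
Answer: -324240/37 ≈ -8763.3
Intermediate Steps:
b(x) = -4 + x**2
z = -140/37 (z = (-95 - 45)/((-4 + (-4)**2) + 25) = -140/((-4 + 16) + 25) = -140/(12 + 25) = -140/37 ≈ -3.7838)
p(n, H) = 12 (p(n, H) = 48 + 6*(-6) = 48 - 36 = 12)
(p(-9, Z(5, -4))*z)*193 = (12*(-140/37))*193 = -1680/37*193 = -324240/37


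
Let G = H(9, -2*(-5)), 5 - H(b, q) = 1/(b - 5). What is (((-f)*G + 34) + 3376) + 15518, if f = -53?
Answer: 76719/4 ≈ 19180.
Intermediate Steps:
H(b, q) = 5 - 1/(-5 + b) (H(b, q) = 5 - 1/(b - 5) = 5 - 1/(-5 + b))
G = 19/4 (G = (-26 + 5*9)/(-5 + 9) = (-26 + 45)/4 = (1/4)*19 = 19/4 ≈ 4.7500)
(((-f)*G + 34) + 3376) + 15518 = ((-1*(-53)*(19/4) + 34) + 3376) + 15518 = ((53*(19/4) + 34) + 3376) + 15518 = ((1007/4 + 34) + 3376) + 15518 = (1143/4 + 3376) + 15518 = 14647/4 + 15518 = 76719/4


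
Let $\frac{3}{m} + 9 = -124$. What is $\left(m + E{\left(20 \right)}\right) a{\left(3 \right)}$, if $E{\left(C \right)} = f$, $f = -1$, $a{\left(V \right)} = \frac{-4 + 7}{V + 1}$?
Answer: $- \frac{102}{133} \approx -0.76692$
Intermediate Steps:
$a{\left(V \right)} = \frac{3}{1 + V}$
$m = - \frac{3}{133}$ ($m = \frac{3}{-9 - 124} = \frac{3}{-133} = 3 \left(- \frac{1}{133}\right) = - \frac{3}{133} \approx -0.022556$)
$E{\left(C \right)} = -1$
$\left(m + E{\left(20 \right)}\right) a{\left(3 \right)} = \left(- \frac{3}{133} - 1\right) \frac{3}{1 + 3} = - \frac{136 \cdot \frac{3}{4}}{133} = - \frac{136 \cdot 3 \cdot \frac{1}{4}}{133} = \left(- \frac{136}{133}\right) \frac{3}{4} = - \frac{102}{133}$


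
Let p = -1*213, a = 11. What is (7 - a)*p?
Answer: 852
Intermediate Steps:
p = -213
(7 - a)*p = (7 - 1*11)*(-213) = (7 - 11)*(-213) = -4*(-213) = 852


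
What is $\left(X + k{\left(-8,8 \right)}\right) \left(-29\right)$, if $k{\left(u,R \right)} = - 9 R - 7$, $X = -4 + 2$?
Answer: $2349$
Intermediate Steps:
$X = -2$
$k{\left(u,R \right)} = -7 - 9 R$
$\left(X + k{\left(-8,8 \right)}\right) \left(-29\right) = \left(-2 - 79\right) \left(-29\right) = \left(-81\right) \left(-29\right) = 2349$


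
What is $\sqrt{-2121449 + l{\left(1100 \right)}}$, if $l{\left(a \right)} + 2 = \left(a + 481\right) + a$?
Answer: $i \sqrt{2118770} \approx 1455.6 i$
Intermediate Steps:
$l{\left(a \right)} = 479 + 2 a$ ($l{\left(a \right)} = -2 + \left(\left(a + 481\right) + a\right) = -2 + \left(\left(481 + a\right) + a\right) = -2 + \left(481 + 2 a\right) = 479 + 2 a$)
$\sqrt{-2121449 + l{\left(1100 \right)}} = \sqrt{-2121449 + \left(479 + 2 \cdot 1100\right)} = \sqrt{-2121449 + \left(479 + 2200\right)} = \sqrt{-2121449 + 2679} = \sqrt{-2118770} = i \sqrt{2118770}$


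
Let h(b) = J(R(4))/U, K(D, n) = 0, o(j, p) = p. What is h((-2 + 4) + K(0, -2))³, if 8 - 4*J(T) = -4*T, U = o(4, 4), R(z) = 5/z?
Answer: 2197/4096 ≈ 0.53638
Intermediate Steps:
U = 4
J(T) = 2 + T (J(T) = 2 - (-1)*T = 2 + T)
h(b) = 13/16 (h(b) = (2 + 5/4)/4 = (2 + 5*(¼))*(¼) = (2 + 5/4)*(¼) = (13/4)*(¼) = 13/16)
h((-2 + 4) + K(0, -2))³ = (13/16)³ = 2197/4096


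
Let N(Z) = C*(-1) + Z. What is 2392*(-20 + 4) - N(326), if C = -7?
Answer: -38605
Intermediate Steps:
N(Z) = 7 + Z (N(Z) = -7*(-1) + Z = 7 + Z)
2392*(-20 + 4) - N(326) = 2392*(-20 + 4) - (7 + 326) = 2392*(-16) - 1*333 = -38272 - 333 = -38605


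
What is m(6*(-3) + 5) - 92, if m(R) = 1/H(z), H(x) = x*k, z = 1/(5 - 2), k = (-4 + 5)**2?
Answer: -89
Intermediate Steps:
k = 1 (k = 1**2 = 1)
z = 1/3 ≈ 0.33333
H(x) = x (H(x) = x*1 = x)
m(R) = 3 (m(R) = 1/(1/3) = 3)
m(6*(-3) + 5) - 92 = 3 - 92 = -89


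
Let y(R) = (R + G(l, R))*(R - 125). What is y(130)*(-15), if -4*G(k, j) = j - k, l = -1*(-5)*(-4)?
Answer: -13875/2 ≈ -6937.5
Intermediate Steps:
l = -20 (l = 5*(-4) = -20)
G(k, j) = -j/4 + k/4 (G(k, j) = -(j - k)/4 = -j/4 + k/4)
y(R) = (-125 + R)*(-5 + 3*R/4) (y(R) = (R + (-R/4 + (¼)*(-20)))*(R - 125) = (R + (-R/4 - 5))*(-125 + R) = (R + (-5 - R/4))*(-125 + R) = (-5 + 3*R/4)*(-125 + R) = (-125 + R)*(-5 + 3*R/4))
y(130)*(-15) = (625 - 395/4*130 + (¾)*130²)*(-15) = (625 - 25675/2 + (¾)*16900)*(-15) = (625 - 25675/2 + 12675)*(-15) = (925/2)*(-15) = -13875/2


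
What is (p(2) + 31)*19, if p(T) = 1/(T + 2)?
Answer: 2375/4 ≈ 593.75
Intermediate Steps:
p(T) = 1/(2 + T)
(p(2) + 31)*19 = (1/(2 + 2) + 31)*19 = (1/4 + 31)*19 = (¼ + 31)*19 = (125/4)*19 = 2375/4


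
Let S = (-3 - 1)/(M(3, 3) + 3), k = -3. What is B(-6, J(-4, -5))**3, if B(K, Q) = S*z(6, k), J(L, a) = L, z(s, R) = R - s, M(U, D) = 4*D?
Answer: 1728/125 ≈ 13.824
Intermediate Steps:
S = -4/15 (S = (-3 - 1)/(4*3 + 3) = -4/(12 + 3) = -4/15 ≈ -0.26667)
B(K, Q) = 12/5 (B(K, Q) = -4*(-3 - 1*6)/15 = -4*(-3 - 6)/15 = -4/15*(-9) = 12/5)
B(-6, J(-4, -5))**3 = (12/5)**3 = 1728/125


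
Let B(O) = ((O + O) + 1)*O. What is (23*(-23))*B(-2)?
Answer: -3174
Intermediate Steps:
B(O) = O*(1 + 2*O) (B(O) = (2*O + 1)*O = (1 + 2*O)*O = O*(1 + 2*O))
(23*(-23))*B(-2) = (23*(-23))*(-2*(1 + 2*(-2))) = -(-1058)*(1 - 4) = -(-1058)*(-3) = -529*6 = -3174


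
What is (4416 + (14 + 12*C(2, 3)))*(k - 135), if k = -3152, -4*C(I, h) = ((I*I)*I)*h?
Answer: -14324746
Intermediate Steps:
C(I, h) = -h*I³/4 (C(I, h) = -(I*I)*I*h/4 = -I²*I*h/4 = -I³*h/4 = -h*I³/4)
(4416 + (14 + 12*C(2, 3)))*(k - 135) = (4416 + (14 + 12*(-¼*3*2³)))*(-3152 - 135) = (4416 + (14 + 12*(-¼*3*8)))*(-3287) = (4416 + (14 + 12*(-6)))*(-3287) = (4416 + (14 - 72))*(-3287) = (4416 - 58)*(-3287) = 4358*(-3287) = -14324746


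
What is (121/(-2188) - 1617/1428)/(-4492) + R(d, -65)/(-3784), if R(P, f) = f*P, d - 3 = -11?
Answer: -677474552/4939433521 ≈ -0.13716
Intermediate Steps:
d = -8 (d = 3 - 11 = -8)
R(P, f) = P*f
(121/(-2188) - 1617/1428)/(-4492) + R(d, -65)/(-3784) = (121/(-2188) - 1617/1428)/(-4492) - 8*(-65)/(-3784) = (121*(-1/2188) - 1617*1/1428)*(-1/4492) + 520*(-1/3784) = (-121/2188 - 77/68)*(-1/4492) - 65/473 = -11044/9299*(-1/4492) - 65/473 = 2761/10442777 - 65/473 = -677474552/4939433521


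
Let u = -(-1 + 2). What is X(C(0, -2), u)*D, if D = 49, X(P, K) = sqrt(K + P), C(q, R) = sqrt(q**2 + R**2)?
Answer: 49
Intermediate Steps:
C(q, R) = sqrt(R**2 + q**2)
u = -1 (u = -1*1 = -1)
X(C(0, -2), u)*D = sqrt(-1 + sqrt((-2)**2 + 0**2))*49 = sqrt(-1 + sqrt(4 + 0))*49 = sqrt(-1 + sqrt(4))*49 = sqrt(-1 + 2)*49 = sqrt(1)*49 = 1*49 = 49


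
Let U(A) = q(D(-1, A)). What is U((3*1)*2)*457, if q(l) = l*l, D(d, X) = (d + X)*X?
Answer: 411300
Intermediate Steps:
D(d, X) = X*(X + d) (D(d, X) = (X + d)*X = X*(X + d))
q(l) = l²
U(A) = A²*(-1 + A)² (U(A) = (A*(A - 1))² = (A*(-1 + A))² = A²*(-1 + A)²)
U((3*1)*2)*457 = (((3*1)*2)²*(-1 + (3*1)*2)²)*457 = ((3*2)²*(-1 + 3*2)²)*457 = (6²*(-1 + 6)²)*457 = (36*5²)*457 = (36*25)*457 = 900*457 = 411300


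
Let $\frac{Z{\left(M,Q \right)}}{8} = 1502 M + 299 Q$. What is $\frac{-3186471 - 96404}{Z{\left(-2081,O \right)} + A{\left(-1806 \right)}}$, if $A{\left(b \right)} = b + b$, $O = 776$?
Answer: $\frac{3282875}{23152716} \approx 0.14179$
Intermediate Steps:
$A{\left(b \right)} = 2 b$
$Z{\left(M,Q \right)} = 2392 Q + 12016 M$ ($Z{\left(M,Q \right)} = 8 \left(1502 M + 299 Q\right) = 8 \left(299 Q + 1502 M\right) = 2392 Q + 12016 M$)
$\frac{-3186471 - 96404}{Z{\left(-2081,O \right)} + A{\left(-1806 \right)}} = \frac{-3186471 - 96404}{\left(2392 \cdot 776 + 12016 \left(-2081\right)\right) + 2 \left(-1806\right)} = - \frac{3282875}{\left(1856192 - 25005296\right) - 3612} = - \frac{3282875}{-23149104 - 3612} = - \frac{3282875}{-23152716} = \left(-3282875\right) \left(- \frac{1}{23152716}\right) = \frac{3282875}{23152716}$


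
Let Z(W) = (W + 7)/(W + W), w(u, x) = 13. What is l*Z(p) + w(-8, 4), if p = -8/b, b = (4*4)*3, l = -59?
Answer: 2445/2 ≈ 1222.5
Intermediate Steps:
b = 48 (b = 16*3 = 48)
p = -⅙ (p = -8/48 = -8*1/48 = -⅙ ≈ -0.16667)
Z(W) = (7 + W)/(2*W) (Z(W) = (7 + W)/((2*W)) = (7 + W)*(1/(2*W)) = (7 + W)/(2*W))
l*Z(p) + w(-8, 4) = -59*(7 - ⅙)/(2*(-⅙)) + 13 = -59*(-6)*41/(2*6) + 13 = -59*(-41/2) + 13 = 2419/2 + 13 = 2445/2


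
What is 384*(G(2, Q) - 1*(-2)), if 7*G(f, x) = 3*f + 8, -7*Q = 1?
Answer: 1536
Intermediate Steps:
Q = -1/7 (Q = -1/7*1 = -1/7 ≈ -0.14286)
G(f, x) = 8/7 + 3*f/7 (G(f, x) = (3*f + 8)/7 = (8 + 3*f)/7 = 8/7 + 3*f/7)
384*(G(2, Q) - 1*(-2)) = 384*((8/7 + (3/7)*2) - 1*(-2)) = 384*((8/7 + 6/7) + 2) = 384*(2 + 2) = 384*4 = 1536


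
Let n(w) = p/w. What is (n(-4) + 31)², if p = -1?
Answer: 15625/16 ≈ 976.56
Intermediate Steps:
n(w) = -1/w
(n(-4) + 31)² = (-1/(-4) + 31)² = (-1*(-¼) + 31)² = (¼ + 31)² = (125/4)² = 15625/16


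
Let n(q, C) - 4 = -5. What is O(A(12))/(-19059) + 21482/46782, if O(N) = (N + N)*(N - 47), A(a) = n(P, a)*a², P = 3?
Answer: -15680861/6461001 ≈ -2.4270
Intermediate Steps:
n(q, C) = -1 (n(q, C) = 4 - 5 = -1)
A(a) = -a²
O(N) = 2*N*(-47 + N) (O(N) = (2*N)*(-47 + N) = 2*N*(-47 + N))
O(A(12))/(-19059) + 21482/46782 = (2*(-1*12²)*(-47 - 1*12²))/(-19059) + 21482/46782 = (2*(-1*144)*(-47 - 1*144))*(-1/19059) + 21482*(1/46782) = (2*(-144)*(-47 - 144))*(-1/19059) + 467/1017 = (2*(-144)*(-191))*(-1/19059) + 467/1017 = 55008*(-1/19059) + 467/1017 = -18336/6353 + 467/1017 = -15680861/6461001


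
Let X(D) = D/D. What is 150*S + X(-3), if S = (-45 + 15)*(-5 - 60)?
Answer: 292501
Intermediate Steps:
X(D) = 1
S = 1950 (S = -30*(-65) = 1950)
150*S + X(-3) = 150*1950 + 1 = 292500 + 1 = 292501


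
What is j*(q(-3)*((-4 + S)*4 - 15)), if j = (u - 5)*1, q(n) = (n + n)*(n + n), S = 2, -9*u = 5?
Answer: 4600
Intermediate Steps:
u = -5/9 (u = -1/9*5 = -5/9 ≈ -0.55556)
q(n) = 4*n**2 (q(n) = (2*n)*(2*n) = 4*n**2)
j = -50/9 (j = (-5/9 - 5)*1 = -50/9*1 = -50/9 ≈ -5.5556)
j*(q(-3)*((-4 + S)*4 - 15)) = -50*4*(-3)**2*((-4 + 2)*4 - 15)/9 = -50*4*9*(-2*4 - 15)/9 = -200*(-8 - 15) = -200*(-23) = -50/9*(-828) = 4600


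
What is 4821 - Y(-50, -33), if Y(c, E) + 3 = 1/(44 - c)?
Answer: 453455/94 ≈ 4824.0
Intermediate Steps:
Y(c, E) = -3 + 1/(44 - c)
4821 - Y(-50, -33) = 4821 - (131 - 3*(-50))/(-44 - 50) = 4821 - (131 + 150)/(-94) = 4821 - (-1)*281/94 = 4821 - 1*(-281/94) = 4821 + 281/94 = 453455/94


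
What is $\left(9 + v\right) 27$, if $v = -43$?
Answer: $-918$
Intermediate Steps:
$\left(9 + v\right) 27 = \left(9 - 43\right) 27 = \left(-34\right) 27 = -918$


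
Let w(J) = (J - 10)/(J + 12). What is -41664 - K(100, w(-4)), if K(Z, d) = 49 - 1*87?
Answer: -41626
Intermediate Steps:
w(J) = (-10 + J)/(12 + J)
K(Z, d) = -38 (K(Z, d) = 49 - 87 = -38)
-41664 - K(100, w(-4)) = -41664 - 1*(-38) = -41664 + 38 = -41626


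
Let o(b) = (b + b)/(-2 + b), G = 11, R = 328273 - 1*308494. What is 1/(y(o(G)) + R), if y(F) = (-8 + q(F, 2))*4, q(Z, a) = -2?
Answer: 1/19739 ≈ 5.0661e-5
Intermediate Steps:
R = 19779 (R = 328273 - 308494 = 19779)
o(b) = 2*b/(-2 + b) (o(b) = (2*b)/(-2 + b) = 2*b/(-2 + b))
y(F) = -40 (y(F) = (-8 - 2)*4 = -10*4 = -40)
1/(y(o(G)) + R) = 1/(-40 + 19779) = 1/19739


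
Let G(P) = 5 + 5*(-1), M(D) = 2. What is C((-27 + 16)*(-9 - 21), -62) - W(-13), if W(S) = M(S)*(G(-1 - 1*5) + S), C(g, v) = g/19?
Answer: 824/19 ≈ 43.368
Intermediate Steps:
C(g, v) = g/19 (C(g, v) = g*(1/19) = g/19)
G(P) = 0 (G(P) = 5 - 5 = 0)
W(S) = 2*S (W(S) = 2*(0 + S) = 2*S)
C((-27 + 16)*(-9 - 21), -62) - W(-13) = ((-27 + 16)*(-9 - 21))/19 - 2*(-13) = (-11*(-30))/19 - 1*(-26) = (1/19)*330 + 26 = 330/19 + 26 = 824/19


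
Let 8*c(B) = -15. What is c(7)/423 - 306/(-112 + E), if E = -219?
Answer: 343513/373368 ≈ 0.92004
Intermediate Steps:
c(B) = -15/8 (c(B) = (⅛)*(-15) = -15/8)
c(7)/423 - 306/(-112 + E) = -15/8/423 - 306/(-112 - 219) = -15/8*1/423 - 306/(-331) = -5/1128 - 306*(-1/331) = -5/1128 + 306/331 = 343513/373368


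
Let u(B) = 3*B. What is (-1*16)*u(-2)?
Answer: 96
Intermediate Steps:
(-1*16)*u(-2) = (-1*16)*(3*(-2)) = -16*(-6) = 96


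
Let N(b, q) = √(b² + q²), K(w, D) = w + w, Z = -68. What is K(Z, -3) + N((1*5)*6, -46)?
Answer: -136 + 2*√754 ≈ -81.082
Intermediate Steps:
K(w, D) = 2*w
K(Z, -3) + N((1*5)*6, -46) = 2*(-68) + √(((1*5)*6)² + (-46)²) = -136 + √((5*6)² + 2116) = -136 + √(30² + 2116) = -136 + √(900 + 2116) = -136 + √3016 = -136 + 2*√754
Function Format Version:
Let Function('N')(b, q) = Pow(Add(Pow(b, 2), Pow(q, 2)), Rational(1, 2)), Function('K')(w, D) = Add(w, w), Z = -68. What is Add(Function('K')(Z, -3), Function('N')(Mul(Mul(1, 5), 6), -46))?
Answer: Add(-136, Mul(2, Pow(754, Rational(1, 2)))) ≈ -81.082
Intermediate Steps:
Function('K')(w, D) = Mul(2, w)
Add(Function('K')(Z, -3), Function('N')(Mul(Mul(1, 5), 6), -46)) = Add(Mul(2, -68), Pow(Add(Pow(Mul(Mul(1, 5), 6), 2), Pow(-46, 2)), Rational(1, 2))) = Add(-136, Pow(Add(Pow(Mul(5, 6), 2), 2116), Rational(1, 2))) = Add(-136, Pow(Add(Pow(30, 2), 2116), Rational(1, 2))) = Add(-136, Pow(Add(900, 2116), Rational(1, 2))) = Add(-136, Pow(3016, Rational(1, 2))) = Add(-136, Mul(2, Pow(754, Rational(1, 2))))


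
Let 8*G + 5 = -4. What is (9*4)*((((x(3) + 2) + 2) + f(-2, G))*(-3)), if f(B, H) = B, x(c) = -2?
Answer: 0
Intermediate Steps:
G = -9/8 (G = -5/8 + (⅛)*(-4) = -5/8 - ½ = -9/8 ≈ -1.1250)
(9*4)*((((x(3) + 2) + 2) + f(-2, G))*(-3)) = (9*4)*((((-2 + 2) + 2) - 2)*(-3)) = 36*(((0 + 2) - 2)*(-3)) = 36*((2 - 2)*(-3)) = 36*(0*(-3)) = 36*0 = 0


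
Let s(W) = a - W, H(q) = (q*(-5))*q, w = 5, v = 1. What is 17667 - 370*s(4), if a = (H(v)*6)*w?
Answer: 74647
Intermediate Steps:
H(q) = -5*q**2 (H(q) = (-5*q)*q = -5*q**2)
a = -150 (a = (-5*1**2*6)*5 = (-5*1*6)*5 = -5*6*5 = -30*5 = -150)
s(W) = -150 - W
17667 - 370*s(4) = 17667 - 370*(-150 - 1*4) = 17667 - 370*(-150 - 4) = 17667 - 370*(-154) = 17667 - 1*(-56980) = 17667 + 56980 = 74647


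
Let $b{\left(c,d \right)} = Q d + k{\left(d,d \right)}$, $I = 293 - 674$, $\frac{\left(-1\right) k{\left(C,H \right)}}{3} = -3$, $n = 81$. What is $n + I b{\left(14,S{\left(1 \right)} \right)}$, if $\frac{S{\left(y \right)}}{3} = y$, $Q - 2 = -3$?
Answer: $-2205$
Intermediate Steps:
$k{\left(C,H \right)} = 9$ ($k{\left(C,H \right)} = \left(-3\right) \left(-3\right) = 9$)
$Q = -1$ ($Q = 2 - 3 = -1$)
$S{\left(y \right)} = 3 y$
$I = -381$ ($I = 293 - 674 = -381$)
$b{\left(c,d \right)} = 9 - d$ ($b{\left(c,d \right)} = - d + 9 = 9 - d$)
$n + I b{\left(14,S{\left(1 \right)} \right)} = 81 - 381 \left(9 - 3 \cdot 1\right) = 81 - 381 \left(9 - 3\right) = 81 - 2286 = -2205$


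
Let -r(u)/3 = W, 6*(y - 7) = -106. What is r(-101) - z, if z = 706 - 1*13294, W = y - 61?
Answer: 12803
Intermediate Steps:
y = -32/3 (y = 7 + (⅙)*(-106) = 7 - 53/3 = -32/3 ≈ -10.667)
W = -215/3 (W = -32/3 - 61 = -215/3 ≈ -71.667)
r(u) = 215 (r(u) = -3*(-215/3) = 215)
z = -12588 (z = 706 - 13294 = -12588)
r(-101) - z = 215 - 1*(-12588) = 215 + 12588 = 12803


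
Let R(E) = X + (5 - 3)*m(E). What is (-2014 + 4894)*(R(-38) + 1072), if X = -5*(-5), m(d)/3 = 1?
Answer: 3176640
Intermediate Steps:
m(d) = 3 (m(d) = 3*1 = 3)
X = 25
R(E) = 31 (R(E) = 25 + (5 - 3)*3 = 25 + 2*3 = 25 + 6 = 31)
(-2014 + 4894)*(R(-38) + 1072) = (-2014 + 4894)*(31 + 1072) = 2880*1103 = 3176640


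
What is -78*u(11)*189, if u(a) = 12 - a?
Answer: -14742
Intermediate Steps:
-78*u(11)*189 = -78*(12 - 1*11)*189 = -78*(12 - 11)*189 = -78*1*189 = -78*189 = -14742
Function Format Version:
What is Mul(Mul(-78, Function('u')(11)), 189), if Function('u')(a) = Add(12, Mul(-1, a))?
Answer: -14742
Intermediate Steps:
Mul(Mul(-78, Function('u')(11)), 189) = Mul(Mul(-78, Add(12, Mul(-1, 11))), 189) = Mul(Mul(-78, Add(12, -11)), 189) = Mul(Mul(-78, 1), 189) = Mul(-78, 189) = -14742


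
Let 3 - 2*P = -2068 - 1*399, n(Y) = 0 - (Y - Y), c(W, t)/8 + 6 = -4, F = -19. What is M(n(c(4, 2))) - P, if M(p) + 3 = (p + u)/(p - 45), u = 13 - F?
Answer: -55742/45 ≈ -1238.7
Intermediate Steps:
c(W, t) = -80 (c(W, t) = -48 + 8*(-4) = -48 - 32 = -80)
n(Y) = 0 (n(Y) = 0 - 1*0 = 0 + 0 = 0)
u = 32 (u = 13 - 1*(-19) = 13 + 19 = 32)
M(p) = -3 + (32 + p)/(-45 + p) (M(p) = -3 + (p + 32)/(p - 45) = -3 + (32 + p)/(-45 + p))
P = 1235 (P = 3/2 - (-2068 - 1*399)/2 = 3/2 - (-2068 - 399)/2 = 3/2 - ½*(-2467) = 3/2 + 2467/2 = 1235)
M(n(c(4, 2))) - P = (167 - 2*0)/(-45 + 0) - 1*1235 = (167 + 0)/(-45) - 1235 = -1/45*167 - 1235 = -167/45 - 1235 = -55742/45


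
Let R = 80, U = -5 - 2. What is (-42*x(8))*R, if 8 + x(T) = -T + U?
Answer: 77280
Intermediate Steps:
U = -7
x(T) = -15 - T (x(T) = -8 + (-T - 7) = -8 + (-7 - T) = -15 - T)
(-42*x(8))*R = -42*(-15 - 1*8)*80 = -42*(-15 - 8)*80 = -42*(-23)*80 = 966*80 = 77280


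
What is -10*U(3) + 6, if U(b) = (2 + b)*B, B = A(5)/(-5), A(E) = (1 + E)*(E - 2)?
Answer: 186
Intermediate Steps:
A(E) = (1 + E)*(-2 + E)
B = -18/5 (B = (-2 + 5² - 1*5)/(-5) = (-2 + 25 - 5)*(-⅕) = 18*(-⅕) = -18/5 ≈ -3.6000)
U(b) = -36/5 - 18*b/5 (U(b) = (2 + b)*(-18/5) = -36/5 - 18*b/5)
-10*U(3) + 6 = -10*(-36/5 - 18/5*3) + 6 = -10*(-36/5 - 54/5) + 6 = -10*(-18) + 6 = 180 + 6 = 186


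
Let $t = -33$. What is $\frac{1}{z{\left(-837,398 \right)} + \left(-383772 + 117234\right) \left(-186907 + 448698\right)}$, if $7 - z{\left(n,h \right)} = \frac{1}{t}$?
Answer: $- \frac{33}{2302649235182} \approx -1.4331 \cdot 10^{-11}$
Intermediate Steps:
$z{\left(n,h \right)} = \frac{232}{33}$ ($z{\left(n,h \right)} = 7 - \frac{1}{-33} = 7 - - \frac{1}{33} = 7 + \frac{1}{33} = \frac{232}{33}$)
$\frac{1}{z{\left(-837,398 \right)} + \left(-383772 + 117234\right) \left(-186907 + 448698\right)} = \frac{1}{\frac{232}{33} + \left(-383772 + 117234\right) \left(-186907 + 448698\right)} = \frac{1}{\frac{232}{33} - 69777249558} = \frac{1}{- \frac{2302649235182}{33}} = - \frac{33}{2302649235182}$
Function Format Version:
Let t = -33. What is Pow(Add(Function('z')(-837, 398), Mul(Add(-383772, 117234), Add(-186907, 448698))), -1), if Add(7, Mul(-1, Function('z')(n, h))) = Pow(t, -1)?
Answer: Rational(-33, 2302649235182) ≈ -1.4331e-11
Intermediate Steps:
Function('z')(n, h) = Rational(232, 33) (Function('z')(n, h) = Add(7, Mul(-1, Pow(-33, -1))) = Add(7, Mul(-1, Rational(-1, 33))) = Add(7, Rational(1, 33)) = Rational(232, 33))
Pow(Add(Function('z')(-837, 398), Mul(Add(-383772, 117234), Add(-186907, 448698))), -1) = Pow(Add(Rational(232, 33), Mul(Add(-383772, 117234), Add(-186907, 448698))), -1) = Pow(Add(Rational(232, 33), Mul(-266538, 261791)), -1) = Pow(Add(Rational(232, 33), -69777249558), -1) = Pow(Rational(-2302649235182, 33), -1) = Rational(-33, 2302649235182)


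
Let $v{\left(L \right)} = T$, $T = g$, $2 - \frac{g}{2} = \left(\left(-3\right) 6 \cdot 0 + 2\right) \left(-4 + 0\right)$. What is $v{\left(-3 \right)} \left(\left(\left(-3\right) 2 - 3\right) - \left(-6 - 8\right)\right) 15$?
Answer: $1500$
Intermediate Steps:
$g = 20$ ($g = 4 - 2 \left(\left(-3\right) 6 \cdot 0 + 2\right) \left(-4 + 0\right) = 4 - 2 \left(\left(-18\right) 0 + 2\right) \left(-4\right) = 4 - 2 \left(0 + 2\right) \left(-4\right) = 4 - 2 \cdot 2 \left(-4\right) = 4 - -16 = 4 + 16 = 20$)
$T = 20$
$v{\left(L \right)} = 20$
$v{\left(-3 \right)} \left(\left(\left(-3\right) 2 - 3\right) - \left(-6 - 8\right)\right) 15 = 20 \left(\left(\left(-3\right) 2 - 3\right) - \left(-6 - 8\right)\right) 15 = 20 \left(\left(-6 - 3\right) - -14\right) 15 = 20 \left(-9 + 14\right) 15 = 20 \cdot 5 \cdot 15 = 100 \cdot 15 = 1500$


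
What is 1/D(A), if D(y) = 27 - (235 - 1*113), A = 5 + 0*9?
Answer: -1/95 ≈ -0.010526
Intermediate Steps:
A = 5 (A = 5 + 0 = 5)
D(y) = -95 (D(y) = 27 - (235 - 113) = 27 - 1*122 = 27 - 122 = -95)
1/D(A) = 1/(-95) = -1/95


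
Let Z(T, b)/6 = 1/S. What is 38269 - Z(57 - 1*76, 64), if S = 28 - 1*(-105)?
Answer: 5089771/133 ≈ 38269.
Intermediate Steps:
S = 133 (S = 28 + 105 = 133)
Z(T, b) = 6/133
38269 - Z(57 - 1*76, 64) = 38269 - 1*6/133 = 38269 - 6/133 = 5089771/133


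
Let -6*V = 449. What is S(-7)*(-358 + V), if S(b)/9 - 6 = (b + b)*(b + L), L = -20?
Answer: -1495872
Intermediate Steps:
V = -449/6 (V = -⅙*449 = -449/6 ≈ -74.833)
S(b) = 54 + 18*b*(-20 + b) (S(b) = 54 + 9*((b + b)*(b - 20)) = 54 + 9*((2*b)*(-20 + b)) = 54 + 9*(2*b*(-20 + b)) = 54 + 18*b*(-20 + b))
S(-7)*(-358 + V) = (54 - 360*(-7) + 18*(-7)²)*(-358 - 449/6) = (54 + 2520 + 18*49)*(-2597/6) = (54 + 2520 + 882)*(-2597/6) = 3456*(-2597/6) = -1495872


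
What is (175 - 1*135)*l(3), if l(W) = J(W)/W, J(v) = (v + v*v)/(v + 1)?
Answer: 40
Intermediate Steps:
J(v) = (v + v²)/(1 + v)
l(W) = 1 (l(W) = W/W = 1)
(175 - 1*135)*l(3) = (175 - 1*135)*1 = (175 - 135)*1 = 40*1 = 40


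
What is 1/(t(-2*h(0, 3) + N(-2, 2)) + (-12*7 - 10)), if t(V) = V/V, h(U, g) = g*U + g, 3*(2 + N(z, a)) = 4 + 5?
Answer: -1/93 ≈ -0.010753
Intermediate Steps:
N(z, a) = 1 (N(z, a) = -2 + (4 + 5)/3 = -2 + (1/3)*9 = -2 + 3 = 1)
h(U, g) = g + U*g (h(U, g) = U*g + g = g + U*g)
t(V) = 1
1/(t(-2*h(0, 3) + N(-2, 2)) + (-12*7 - 10)) = 1/(1 + (-12*7 - 10)) = 1/(1 + (-84 - 10)) = 1/(1 - 94) = 1/(-93) = -1/93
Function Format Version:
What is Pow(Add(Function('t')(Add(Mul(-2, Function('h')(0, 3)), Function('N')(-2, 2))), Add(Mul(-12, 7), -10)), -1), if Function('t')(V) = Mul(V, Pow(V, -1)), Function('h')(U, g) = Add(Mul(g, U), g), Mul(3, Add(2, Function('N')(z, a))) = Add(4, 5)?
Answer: Rational(-1, 93) ≈ -0.010753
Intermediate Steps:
Function('N')(z, a) = 1 (Function('N')(z, a) = Add(-2, Mul(Rational(1, 3), Add(4, 5))) = Add(-2, Mul(Rational(1, 3), 9)) = Add(-2, 3) = 1)
Function('h')(U, g) = Add(g, Mul(U, g)) (Function('h')(U, g) = Add(Mul(U, g), g) = Add(g, Mul(U, g)))
Function('t')(V) = 1
Pow(Add(Function('t')(Add(Mul(-2, Function('h')(0, 3)), Function('N')(-2, 2))), Add(Mul(-12, 7), -10)), -1) = Pow(Add(1, Add(Mul(-12, 7), -10)), -1) = Pow(Add(1, Add(-84, -10)), -1) = Pow(Add(1, -94), -1) = Pow(-93, -1) = Rational(-1, 93)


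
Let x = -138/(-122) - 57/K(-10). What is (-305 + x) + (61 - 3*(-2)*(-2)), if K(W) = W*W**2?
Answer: -15543523/61000 ≈ -254.81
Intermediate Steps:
K(W) = W**3
x = 72477/61000 (x = -138/(-122) - 57/((-10)**3) = -138*(-1/122) - 57/(-1000) = 69/61 - 57*(-1/1000) = 69/61 + 57/1000 = 72477/61000 ≈ 1.1881)
(-305 + x) + (61 - 3*(-2)*(-2)) = (-305 + 72477/61000) + (61 - 3*(-2)*(-2)) = -18532523/61000 + (61 + 6*(-2)) = -18532523/61000 + (61 - 12) = -18532523/61000 + 49 = -15543523/61000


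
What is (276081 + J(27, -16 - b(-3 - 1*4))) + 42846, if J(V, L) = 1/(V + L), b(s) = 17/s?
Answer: 29979145/94 ≈ 3.1893e+5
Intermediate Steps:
J(V, L) = 1/(L + V)
(276081 + J(27, -16 - b(-3 - 1*4))) + 42846 = (276081 + 1/((-16 - 17/(-3 - 1*4)) + 27)) + 42846 = (276081 + 1/((-16 - 17/(-3 - 4)) + 27)) + 42846 = (276081 + 1/((-16 - 17/(-7)) + 27)) + 42846 = (276081 + 1/((-16 - 17*(-1)/7) + 27)) + 42846 = (276081 + 1/((-16 - 1*(-17/7)) + 27)) + 42846 = (276081 + 1/((-16 + 17/7) + 27)) + 42846 = (276081 + 1/(-95/7 + 27)) + 42846 = (276081 + 1/(94/7)) + 42846 = (276081 + 7/94) + 42846 = 25951621/94 + 42846 = 29979145/94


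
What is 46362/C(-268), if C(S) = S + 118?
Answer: -7727/25 ≈ -309.08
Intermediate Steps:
C(S) = 118 + S
46362/C(-268) = 46362/(118 - 268) = 46362/(-150) = 46362*(-1/150) = -7727/25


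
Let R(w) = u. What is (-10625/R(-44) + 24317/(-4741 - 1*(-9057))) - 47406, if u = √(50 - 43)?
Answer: -204579979/4316 - 10625*√7/7 ≈ -51416.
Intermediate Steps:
u = √7 ≈ 2.6458
R(w) = √7
(-10625/R(-44) + 24317/(-4741 - 1*(-9057))) - 47406 = (-10625*√7/7 + 24317/(-4741 - 1*(-9057))) - 47406 = (-10625*√7/7 + 24317/(-4741 + 9057)) - 47406 = (-10625*√7/7 + 24317/4316) - 47406 = (24317/4316 - 10625*√7/7) - 47406 = -204579979/4316 - 10625*√7/7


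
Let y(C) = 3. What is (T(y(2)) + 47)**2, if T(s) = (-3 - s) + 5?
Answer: 2116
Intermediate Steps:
T(s) = 2 - s
(T(y(2)) + 47)**2 = ((2 - 1*3) + 47)**2 = ((2 - 3) + 47)**2 = (-1 + 47)**2 = 46**2 = 2116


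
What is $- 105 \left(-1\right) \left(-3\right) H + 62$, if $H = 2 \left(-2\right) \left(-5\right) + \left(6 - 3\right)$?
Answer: $-7183$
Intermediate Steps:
$H = 23$ ($H = \left(-4\right) \left(-5\right) + 3 = 20 + 3 = 23$)
$- 105 \left(-1\right) \left(-3\right) H + 62 = - 105 \left(-1\right) \left(-3\right) 23 + 62 = - 105 \cdot 3 \cdot 23 + 62 = \left(-105\right) 69 + 62 = -7245 + 62 = -7183$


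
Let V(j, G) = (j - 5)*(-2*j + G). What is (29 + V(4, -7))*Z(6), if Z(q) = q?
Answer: 264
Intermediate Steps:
V(j, G) = (-5 + j)*(G - 2*j)
(29 + V(4, -7))*Z(6) = (29 + (-5*(-7) - 2*4² + 10*4 - 7*4))*6 = (29 + (35 - 2*16 + 40 - 28))*6 = (29 + (35 - 32 + 40 - 28))*6 = (29 + 15)*6 = 44*6 = 264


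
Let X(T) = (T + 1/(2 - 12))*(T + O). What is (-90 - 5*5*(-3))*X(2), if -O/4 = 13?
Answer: 1425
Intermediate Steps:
O = -52 (O = -4*13 = -52)
X(T) = (-52 + T)*(-⅒ + T) (X(T) = (T + 1/(2 - 12))*(T - 52) = (T + 1/(-10))*(-52 + T) = (T - ⅒)*(-52 + T) = (-⅒ + T)*(-52 + T) = (-52 + T)*(-⅒ + T))
(-90 - 5*5*(-3))*X(2) = (-90 - 5*5*(-3))*(26/5 + 2² - 521/10*2) = (-90 - 25*(-3))*(26/5 + 4 - 521/5) = (-90 + 75)*(-95) = -15*(-95) = 1425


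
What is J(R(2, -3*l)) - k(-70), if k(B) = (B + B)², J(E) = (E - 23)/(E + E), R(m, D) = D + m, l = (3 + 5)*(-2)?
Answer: -1959973/100 ≈ -19600.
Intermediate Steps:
l = -16 (l = 8*(-2) = -16)
J(E) = (-23 + E)/(2*E) (J(E) = (-23 + E)/((2*E)) = (-23 + E)*(1/(2*E)) = (-23 + E)/(2*E))
k(B) = 4*B² (k(B) = (2*B)² = 4*B²)
J(R(2, -3*l)) - k(-70) = (-23 + (-3*(-16) + 2))/(2*(-3*(-16) + 2)) - 4*(-70)² = (-23 + (48 + 2))/(2*(48 + 2)) - 4*4900 = (½)*(-23 + 50)/50 - 1*19600 = (½)*(1/50)*27 - 19600 = 27/100 - 19600 = -1959973/100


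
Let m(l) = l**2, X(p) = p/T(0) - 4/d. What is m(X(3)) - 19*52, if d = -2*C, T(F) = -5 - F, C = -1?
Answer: -24531/25 ≈ -981.24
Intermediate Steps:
d = 2 (d = -2*(-1) = 2)
X(p) = -2 - p/5 (X(p) = p/(-5 - 1*0) - 4/2 = p/(-5 + 0) - 4*1/2 = p/(-5) - 2 = p*(-1/5) - 2 = -p/5 - 2 = -2 - p/5)
m(X(3)) - 19*52 = (-2 - 1/5*3)**2 - 19*52 = (-2 - 3/5)**2 - 988 = (-13/5)**2 - 988 = 169/25 - 988 = -24531/25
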